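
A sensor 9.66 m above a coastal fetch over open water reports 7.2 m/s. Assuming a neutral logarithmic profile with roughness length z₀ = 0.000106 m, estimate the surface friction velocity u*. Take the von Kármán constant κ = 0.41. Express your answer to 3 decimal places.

u* ≈ 0.258 m/s

Log law: V(z) = (u*/κ) · ln(z/z₀) ⇒ u* = κ · V / ln(z/z₀)
u* = 0.41 × 7.2 / ln(9.66/0.000106) = 0.41 × 7.2 / 11.4201
   = 2.9520 / 11.4201 = 0.2585 m/s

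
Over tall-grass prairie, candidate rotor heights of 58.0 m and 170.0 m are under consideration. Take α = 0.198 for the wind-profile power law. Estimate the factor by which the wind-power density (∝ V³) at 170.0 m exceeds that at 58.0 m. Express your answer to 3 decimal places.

1.894

Speed ratio: V_B/V_A = (z_B/z_A)^α = (170.0/58.0)^0.198 = (2.9310)^0.198 = 1.23729
Power-density ratio: P_B/P_A = (V_B/V_A)³ = (1.23729)³ = 1.89413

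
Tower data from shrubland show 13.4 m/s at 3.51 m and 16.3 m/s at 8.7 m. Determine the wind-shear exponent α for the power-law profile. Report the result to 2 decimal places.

Power law: V₂/V₁ = (z₂/z₁)^α ⇒ α = ln(V₂/V₁) / ln(z₂/z₁)
α = ln(16.3/13.4) / ln(8.7/3.51) = ln(1.2164) / ln(2.4786)
  = 0.19591 / 0.90771 = 0.21583

α ≈ 0.22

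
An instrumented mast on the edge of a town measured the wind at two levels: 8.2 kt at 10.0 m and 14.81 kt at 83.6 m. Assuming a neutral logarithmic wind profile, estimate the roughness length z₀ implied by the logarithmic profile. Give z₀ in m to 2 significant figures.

z₀ ≈ 0.72 m

Log law: V(z) ∝ ln(z/z₀). With r = V₁/V₂ = 8.2/14.81 = 0.55368,
r · ln(z₂/z₀) = ln(z₁/z₀) ⇒ ln z₀ = (ln z₁ − r·ln z₂)/(1 − r)
ln z₀ = (2.30259 − 0.55368×4.42604) / 0.44632 = -0.3317
z₀ = exp(-0.3317) = 0.7177 m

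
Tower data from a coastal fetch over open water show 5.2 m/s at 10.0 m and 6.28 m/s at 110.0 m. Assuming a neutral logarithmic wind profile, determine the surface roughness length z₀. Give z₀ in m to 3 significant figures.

Log law: V(z) ∝ ln(z/z₀). With r = V₁/V₂ = 5.2/6.28 = 0.82803,
r · ln(z₂/z₀) = ln(z₁/z₀) ⇒ ln z₀ = (ln z₁ − r·ln z₂)/(1 − r)
ln z₀ = (2.30259 − 0.82803×4.70048) / 0.17197 = -9.2428
z₀ = exp(-9.2428) = 0.00009680 m

z₀ ≈ 0.0000968 m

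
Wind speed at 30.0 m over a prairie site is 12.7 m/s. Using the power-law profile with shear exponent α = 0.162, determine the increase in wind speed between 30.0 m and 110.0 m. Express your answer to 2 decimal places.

Power law: V₂ = V₁ · (z₂/z₁)^α = 12.7 × (3.6667)^0.162 = 15.6753 m/s
ΔV = 15.6753 − 12.7 = 2.9753 m/s

2.98 m/s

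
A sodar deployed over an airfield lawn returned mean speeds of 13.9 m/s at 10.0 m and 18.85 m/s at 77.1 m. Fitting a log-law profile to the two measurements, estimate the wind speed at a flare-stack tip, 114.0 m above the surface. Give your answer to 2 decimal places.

19.80 m/s

Log law: V ∝ ln(z/z₀). From the pair, with r = V₁/V₂ = 0.73740,
ln z₀ = (ln z₁ − r·ln z₂)/(1 − r) = (2.3026 − 0.73740×4.3451)/0.26260 = -3.4330 → z₀ = 0.03229 m
V₃ = V₁ · ln(z₃/z₀)/ln(z₁/z₀) = 13.9 × 8.1692/5.7356 = 19.7978 m/s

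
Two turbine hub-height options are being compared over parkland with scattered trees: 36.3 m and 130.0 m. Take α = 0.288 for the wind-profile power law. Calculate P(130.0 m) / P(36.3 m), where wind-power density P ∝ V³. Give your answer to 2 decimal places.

Speed ratio: V_B/V_A = (z_B/z_A)^α = (130.0/36.3)^0.288 = (3.5813)^0.288 = 1.44398
Power-density ratio: P_B/P_A = (V_B/V_A)³ = (1.44398)³ = 3.01084

3.01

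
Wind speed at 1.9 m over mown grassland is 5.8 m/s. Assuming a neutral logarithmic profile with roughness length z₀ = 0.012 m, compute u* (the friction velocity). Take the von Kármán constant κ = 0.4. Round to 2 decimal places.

Log law: V(z) = (u*/κ) · ln(z/z₀) ⇒ u* = κ · V / ln(z/z₀)
u* = 0.4 × 5.8 / ln(1.9/0.012) = 0.4 × 5.8 / 5.0647
   = 2.3200 / 5.0647 = 0.4581 m/s

u* ≈ 0.46 m/s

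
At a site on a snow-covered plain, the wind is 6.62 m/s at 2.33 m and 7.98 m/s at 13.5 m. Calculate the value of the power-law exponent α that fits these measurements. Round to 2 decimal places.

Power law: V₂/V₁ = (z₂/z₁)^α ⇒ α = ln(V₂/V₁) / ln(z₂/z₁)
α = ln(7.98/6.62) / ln(13.5/2.33) = ln(1.2054) / ln(5.7940)
  = 0.18684 / 1.75682 = 0.10635

α ≈ 0.11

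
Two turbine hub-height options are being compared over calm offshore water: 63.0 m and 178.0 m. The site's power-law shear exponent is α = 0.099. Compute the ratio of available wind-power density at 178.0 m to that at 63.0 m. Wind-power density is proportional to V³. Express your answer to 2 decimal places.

Speed ratio: V_B/V_A = (z_B/z_A)^α = (178.0/63.0)^0.099 = (2.8254)^0.099 = 1.10830
Power-density ratio: P_B/P_A = (V_B/V_A)³ = (1.10830)³ = 1.36135

1.36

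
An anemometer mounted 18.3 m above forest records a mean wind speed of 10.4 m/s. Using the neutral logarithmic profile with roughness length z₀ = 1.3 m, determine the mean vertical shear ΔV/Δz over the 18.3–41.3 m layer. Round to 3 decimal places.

Log law: V₂ = V₁ · ln(z₂/z₀)/ln(z₁/z₀) = 10.4 × 3.4585/2.6445 = 13.6010 m/s
ΔV/Δz = (13.6010 − 10.4)/(41.3 − 18.3) = 3.2010/23.0000 = 0.13917 m/s/m

0.139 m/s/m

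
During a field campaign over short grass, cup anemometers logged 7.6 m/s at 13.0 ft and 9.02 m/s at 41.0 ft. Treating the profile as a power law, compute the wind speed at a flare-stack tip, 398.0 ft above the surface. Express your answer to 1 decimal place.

12.7 m/s

First find α: α = ln(V₂/V₁)/ln(z₂/z₁) = ln(9.02/7.6)/ln(41.0/13.0) = 0.17130/1.14862 = 0.1491
Extrapolate from 41.0 ft to 398.0 ft: V₃ = 9.02 × (398.0/41.0)^0.1491 = 9.02 × 1.4035 = 12.6594 m/s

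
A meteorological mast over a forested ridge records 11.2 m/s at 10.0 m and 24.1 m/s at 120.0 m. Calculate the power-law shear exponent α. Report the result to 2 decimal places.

Power law: V₂/V₁ = (z₂/z₁)^α ⇒ α = ln(V₂/V₁) / ln(z₂/z₁)
α = ln(24.1/11.2) / ln(120.0/10.0) = ln(2.1518) / ln(12.0000)
  = 0.76630 / 2.48491 = 0.30838

α ≈ 0.31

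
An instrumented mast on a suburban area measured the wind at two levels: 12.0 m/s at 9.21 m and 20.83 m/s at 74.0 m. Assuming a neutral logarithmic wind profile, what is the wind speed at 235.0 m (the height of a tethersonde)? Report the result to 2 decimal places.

Log law: V ∝ ln(z/z₀). From the pair, with r = V₁/V₂ = 0.57609,
ln z₀ = (ln z₁ − r·ln z₂)/(1 − r) = (2.2203 − 0.57609×4.3041)/0.42391 = -0.6116 → z₀ = 0.5425 m
V₃ = V₁ · ln(z₃/z₀)/ln(z₁/z₀) = 12.0 × 6.0712/2.8319 = 25.7265 m/s

25.73 m/s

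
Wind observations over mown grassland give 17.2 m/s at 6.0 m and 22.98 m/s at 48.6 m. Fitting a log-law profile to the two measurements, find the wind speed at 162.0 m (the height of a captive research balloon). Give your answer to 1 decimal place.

Log law: V ∝ ln(z/z₀). From the pair, with r = V₁/V₂ = 0.74848,
ln z₀ = (ln z₁ − r·ln z₂)/(1 − r) = (1.7918 − 0.74848×3.8836)/0.25152 = -4.4332 → z₀ = 0.01188 m
V₃ = V₁ · ln(z₃/z₀)/ln(z₁/z₀) = 17.2 × 9.5208/6.2249 = 26.3067 m/s

26.3 m/s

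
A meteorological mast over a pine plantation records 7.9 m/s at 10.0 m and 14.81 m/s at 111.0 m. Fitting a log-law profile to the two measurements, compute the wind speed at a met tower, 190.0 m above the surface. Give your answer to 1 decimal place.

Log law: V ∝ ln(z/z₀). From the pair, with r = V₁/V₂ = 0.53342,
ln z₀ = (ln z₁ − r·ln z₂)/(1 − r) = (2.3026 − 0.53342×4.7095)/0.46658 = -0.4492 → z₀ = 0.6381 m
V₃ = V₁ · ln(z₃/z₀)/ln(z₁/z₀) = 7.9 × 5.6962/2.7518 = 16.3531 m/s

16.4 m/s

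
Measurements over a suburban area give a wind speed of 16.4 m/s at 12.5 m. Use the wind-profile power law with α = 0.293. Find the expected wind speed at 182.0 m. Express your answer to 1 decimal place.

Power-law profile: V₂ = V₁ · (z₂/z₁)^α
V₂ = 16.4 × (182.0/12.5)^0.293 = 16.4 × (14.5600)^0.293
    = 16.4 × 2.1918 = 35.9460 m/s

35.9 m/s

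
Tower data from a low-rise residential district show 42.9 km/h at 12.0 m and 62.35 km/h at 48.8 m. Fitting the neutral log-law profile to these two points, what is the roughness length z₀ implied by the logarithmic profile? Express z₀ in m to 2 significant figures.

Log law: V(z) ∝ ln(z/z₀). With r = V₁/V₂ = 42.9/62.35 = 0.68805,
r · ln(z₂/z₀) = ln(z₁/z₀) ⇒ ln z₀ = (ln z₁ − r·ln z₂)/(1 − r)
ln z₀ = (2.48491 − 0.68805×3.88773) / 0.31195 = -0.6092
z₀ = exp(-0.6092) = 0.5438 m

z₀ ≈ 0.54 m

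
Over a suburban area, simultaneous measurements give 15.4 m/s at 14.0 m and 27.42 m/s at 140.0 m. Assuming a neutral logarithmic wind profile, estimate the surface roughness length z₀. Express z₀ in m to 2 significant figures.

Log law: V(z) ∝ ln(z/z₀). With r = V₁/V₂ = 15.4/27.42 = 0.56163,
r · ln(z₂/z₀) = ln(z₁/z₀) ⇒ ln z₀ = (ln z₁ − r·ln z₂)/(1 − r)
ln z₀ = (2.63906 − 0.56163×4.94164) / 0.43837 = -0.3110
z₀ = exp(-0.3110) = 0.7327 m

z₀ ≈ 0.73 m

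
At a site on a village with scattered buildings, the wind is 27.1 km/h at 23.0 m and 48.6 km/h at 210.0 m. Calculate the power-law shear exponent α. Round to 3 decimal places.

α ≈ 0.264

Power law: V₂/V₁ = (z₂/z₁)^α ⇒ α = ln(V₂/V₁) / ln(z₂/z₁)
α = ln(48.6/27.1) / ln(210.0/23.0) = ln(1.7934) / ln(9.1304)
  = 0.58409 / 2.21161 = 0.26410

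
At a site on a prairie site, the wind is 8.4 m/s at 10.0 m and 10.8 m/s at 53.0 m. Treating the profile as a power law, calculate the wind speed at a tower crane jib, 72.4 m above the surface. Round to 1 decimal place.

First find α: α = ln(V₂/V₁)/ln(z₂/z₁) = ln(10.8/8.4)/ln(53.0/10.0) = 0.25131/1.66771 = 0.1507
Extrapolate from 53.0 m to 72.4 m: V₃ = 10.8 × (72.4/53.0)^0.1507 = 10.8 × 1.0481 = 11.3198 m/s

11.3 m/s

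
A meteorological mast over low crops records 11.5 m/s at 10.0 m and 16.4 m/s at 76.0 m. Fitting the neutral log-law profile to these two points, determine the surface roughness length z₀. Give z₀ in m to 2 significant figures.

Log law: V(z) ∝ ln(z/z₀). With r = V₁/V₂ = 11.5/16.4 = 0.70122,
r · ln(z₂/z₀) = ln(z₁/z₀) ⇒ ln z₀ = (ln z₁ − r·ln z₂)/(1 − r)
ln z₀ = (2.30259 − 0.70122×4.33073) / 0.29878 = -2.4574
z₀ = exp(-2.4574) = 0.08566 m

z₀ ≈ 0.086 m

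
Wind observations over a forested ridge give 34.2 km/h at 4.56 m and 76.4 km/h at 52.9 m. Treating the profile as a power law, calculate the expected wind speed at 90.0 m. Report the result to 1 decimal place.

90.9 km/h

First find α: α = ln(V₂/V₁)/ln(z₂/z₁) = ln(76.4/34.2)/ln(52.9/4.56) = 0.80376/2.45108 = 0.3279
Extrapolate from 52.9 m to 90.0 m: V₃ = 76.4 × (90.0/52.9)^0.3279 = 76.4 × 1.1904 = 90.9437 km/h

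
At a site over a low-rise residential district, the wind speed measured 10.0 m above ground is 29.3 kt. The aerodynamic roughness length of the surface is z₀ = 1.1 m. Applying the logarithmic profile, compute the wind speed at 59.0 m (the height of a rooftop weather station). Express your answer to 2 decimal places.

52.86 kt

Log law: V(z) ∝ ln(z/z₀), so V₂/V₁ = ln(z₂/z₀) / ln(z₁/z₀).
ln(59.0/1.1) = 3.9822, ln(10.0/1.1) = 2.2073
V₂ = 29.3 × 3.9822/2.2073 = 29.3 × 1.8041 = 52.8612 kt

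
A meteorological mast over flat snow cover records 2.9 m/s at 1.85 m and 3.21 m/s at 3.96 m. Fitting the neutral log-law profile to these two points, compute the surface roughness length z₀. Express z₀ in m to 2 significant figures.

Log law: V(z) ∝ ln(z/z₀). With r = V₁/V₂ = 2.9/3.21 = 0.90343,
r · ln(z₂/z₀) = ln(z₁/z₀) ⇒ ln z₀ = (ln z₁ − r·ln z₂)/(1 − r)
ln z₀ = (0.61519 − 0.90343×1.37624) / 0.09657 = -6.5044
z₀ = exp(-6.5044) = 0.001497 m

z₀ ≈ 0.0015 m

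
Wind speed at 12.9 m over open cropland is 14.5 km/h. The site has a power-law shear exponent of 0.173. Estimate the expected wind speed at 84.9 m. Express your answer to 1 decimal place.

Power-law profile: V₂ = V₁ · (z₂/z₁)^α
V₂ = 14.5 × (84.9/12.9)^0.173 = 14.5 × (6.5814)^0.173
    = 14.5 × 1.3854 = 20.0880 km/h

20.1 km/h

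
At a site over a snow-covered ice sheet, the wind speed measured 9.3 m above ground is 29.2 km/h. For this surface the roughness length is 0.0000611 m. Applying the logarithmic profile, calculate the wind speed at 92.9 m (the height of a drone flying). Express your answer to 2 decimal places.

34.83 km/h

Log law: V(z) ∝ ln(z/z₀), so V₂/V₁ = ln(z₂/z₀) / ln(z₁/z₀).
ln(92.9/0.0000611) = 14.2345, ln(9.3/0.0000611) = 11.9330
V₂ = 29.2 × 14.2345/11.9330 = 29.2 × 1.1929 = 34.8318 km/h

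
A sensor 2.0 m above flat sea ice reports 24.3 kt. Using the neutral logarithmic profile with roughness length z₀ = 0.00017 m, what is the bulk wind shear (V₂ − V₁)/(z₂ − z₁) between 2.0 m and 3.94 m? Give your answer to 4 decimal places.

Log law: V₂ = V₁ · ln(z₂/z₀)/ln(z₁/z₀) = 24.3 × 10.0509/9.3729 = 26.0579 kt
ΔV/Δz = (26.0579 − 24.3)/(3.94 − 2.0) = 1.7579/1.9400 = 0.90612 kt/m

0.9061 kt/m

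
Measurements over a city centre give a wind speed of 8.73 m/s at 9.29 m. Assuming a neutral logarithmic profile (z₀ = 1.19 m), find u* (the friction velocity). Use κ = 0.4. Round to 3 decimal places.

Log law: V(z) = (u*/κ) · ln(z/z₀) ⇒ u* = κ · V / ln(z/z₀)
u* = 0.4 × 8.73 / ln(9.29/1.19) = 0.4 × 8.73 / 2.0550
   = 3.4920 / 2.0550 = 1.6993 m/s

u* ≈ 1.699 m/s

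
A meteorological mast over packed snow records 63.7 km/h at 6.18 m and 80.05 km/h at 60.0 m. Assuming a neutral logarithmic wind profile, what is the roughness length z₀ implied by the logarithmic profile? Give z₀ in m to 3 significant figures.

z₀ ≈ 0.000881 m

Log law: V(z) ∝ ln(z/z₀). With r = V₁/V₂ = 63.7/80.05 = 0.79575,
r · ln(z₂/z₀) = ln(z₁/z₀) ⇒ ln z₀ = (ln z₁ − r·ln z₂)/(1 − r)
ln z₀ = (1.82132 − 0.79575×4.09434) / 0.20425 = -7.0344
z₀ = exp(-7.0344) = 0.0008810 m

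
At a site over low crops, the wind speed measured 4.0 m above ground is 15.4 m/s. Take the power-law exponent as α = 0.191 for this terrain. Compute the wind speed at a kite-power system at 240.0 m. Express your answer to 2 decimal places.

Power-law profile: V₂ = V₁ · (z₂/z₁)^α
V₂ = 15.4 × (240.0/4.0)^0.191 = 15.4 × (60.0000)^0.191
    = 15.4 × 2.1859 = 33.6626 m/s

33.66 m/s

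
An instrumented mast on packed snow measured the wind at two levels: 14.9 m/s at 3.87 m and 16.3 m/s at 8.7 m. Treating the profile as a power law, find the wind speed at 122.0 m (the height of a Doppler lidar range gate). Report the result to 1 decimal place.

21.8 m/s

First find α: α = ln(V₂/V₁)/ln(z₂/z₁) = ln(16.3/14.9)/ln(8.7/3.87) = 0.08980/0.81007 = 0.1109
Extrapolate from 8.7 m to 122.0 m: V₃ = 16.3 × (122.0/8.7)^0.1109 = 16.3 × 1.3401 = 21.8437 m/s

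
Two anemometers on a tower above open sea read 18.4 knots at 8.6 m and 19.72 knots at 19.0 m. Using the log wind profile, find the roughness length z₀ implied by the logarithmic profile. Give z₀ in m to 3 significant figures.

Log law: V(z) ∝ ln(z/z₀). With r = V₁/V₂ = 18.4/19.72 = 0.93306,
r · ln(z₂/z₀) = ln(z₁/z₀) ⇒ ln z₀ = (ln z₁ − r·ln z₂)/(1 − r)
ln z₀ = (2.15176 − 0.93306×2.94444) / 0.06694 = -8.8977
z₀ = exp(-8.8977) = 0.0001367 m

z₀ ≈ 0.000137 m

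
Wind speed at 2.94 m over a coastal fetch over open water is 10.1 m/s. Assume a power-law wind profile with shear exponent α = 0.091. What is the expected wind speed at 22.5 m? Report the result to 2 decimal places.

Power-law profile: V₂ = V₁ · (z₂/z₁)^α
V₂ = 10.1 × (22.5/2.94)^0.091 = 10.1 × (7.6531)^0.091
    = 10.1 × 1.2035 = 12.1549 m/s

12.15 m/s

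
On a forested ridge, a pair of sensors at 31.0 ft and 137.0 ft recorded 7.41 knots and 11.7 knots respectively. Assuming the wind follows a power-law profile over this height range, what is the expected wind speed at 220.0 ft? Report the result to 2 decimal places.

First find α: α = ln(V₂/V₁)/ln(z₂/z₁) = ln(11.7/7.41)/ln(137.0/31.0) = 0.45676/1.48599 = 0.3074
Extrapolate from 137.0 ft to 220.0 ft: V₃ = 11.7 × (220.0/137.0)^0.3074 = 11.7 × 1.1567 = 13.5336 knots

13.53 knots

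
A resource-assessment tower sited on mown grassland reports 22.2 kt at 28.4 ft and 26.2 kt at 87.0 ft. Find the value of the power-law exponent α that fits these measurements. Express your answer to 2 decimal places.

Power law: V₂/V₁ = (z₂/z₁)^α ⇒ α = ln(V₂/V₁) / ln(z₂/z₁)
α = ln(26.2/22.2) / ln(87.0/28.4) = ln(1.1802) / ln(3.0634)
  = 0.16567 / 1.11952 = 0.14798

α ≈ 0.15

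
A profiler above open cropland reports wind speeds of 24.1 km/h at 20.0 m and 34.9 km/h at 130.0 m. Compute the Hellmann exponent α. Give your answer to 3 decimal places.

α ≈ 0.198

Power law: V₂/V₁ = (z₂/z₁)^α ⇒ α = ln(V₂/V₁) / ln(z₂/z₁)
α = ln(34.9/24.1) / ln(130.0/20.0) = ln(1.4481) / ln(6.5000)
  = 0.37027 / 1.87180 = 0.19782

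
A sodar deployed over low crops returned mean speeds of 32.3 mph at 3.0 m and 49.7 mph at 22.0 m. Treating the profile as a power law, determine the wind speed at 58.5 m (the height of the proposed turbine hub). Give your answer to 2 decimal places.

61.41 mph

First find α: α = ln(V₂/V₁)/ln(z₂/z₁) = ln(49.7/32.3)/ln(22.0/3.0) = 0.43094/1.99243 = 0.2163
Extrapolate from 22.0 m to 58.5 m: V₃ = 49.7 × (58.5/22.0)^0.2163 = 49.7 × 1.2356 = 61.4074 mph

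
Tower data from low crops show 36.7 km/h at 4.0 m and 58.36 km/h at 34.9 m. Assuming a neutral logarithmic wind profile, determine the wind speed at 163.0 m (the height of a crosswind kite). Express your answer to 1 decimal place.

73.8 km/h

Log law: V ∝ ln(z/z₀). From the pair, with r = V₁/V₂ = 0.62886,
ln z₀ = (ln z₁ − r·ln z₂)/(1 − r) = (1.3863 − 0.62886×3.5525)/0.37114 = -2.2840 → z₀ = 0.1019 m
V₃ = V₁ · ln(z₃/z₀)/ln(z₁/z₀) = 36.7 × 7.3778/3.6703 = 73.7713 km/h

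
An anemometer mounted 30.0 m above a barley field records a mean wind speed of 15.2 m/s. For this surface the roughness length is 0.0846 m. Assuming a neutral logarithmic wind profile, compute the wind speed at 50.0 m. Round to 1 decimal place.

Log law: V(z) ∝ ln(z/z₀), so V₂/V₁ = ln(z₂/z₀) / ln(z₁/z₀).
ln(50.0/0.0846) = 6.3818, ln(30.0/0.0846) = 5.8710
V₂ = 15.2 × 6.3818/5.8710 = 15.2 × 1.0870 = 16.5225 m/s

16.5 m/s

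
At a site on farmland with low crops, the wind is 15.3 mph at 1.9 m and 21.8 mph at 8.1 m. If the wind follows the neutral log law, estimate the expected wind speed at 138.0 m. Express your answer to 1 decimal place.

34.5 mph

Log law: V ∝ ln(z/z₀). From the pair, with r = V₁/V₂ = 0.70183,
ln z₀ = (ln z₁ − r·ln z₂)/(1 − r) = (0.6419 − 0.70183×2.0919)/0.29817 = -2.7712 → z₀ = 0.06258 m
V₃ = V₁ · ln(z₃/z₀)/ln(z₁/z₀) = 15.3 × 7.6985/3.4131 = 34.5103 mph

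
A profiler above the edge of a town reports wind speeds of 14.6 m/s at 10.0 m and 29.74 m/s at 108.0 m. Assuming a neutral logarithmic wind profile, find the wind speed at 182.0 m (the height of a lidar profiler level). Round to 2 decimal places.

33.06 m/s

Log law: V ∝ ln(z/z₀). From the pair, with r = V₁/V₂ = 0.49092,
ln z₀ = (ln z₁ − r·ln z₂)/(1 − r) = (2.3026 − 0.49092×4.6821)/0.50908 = 0.0079 → z₀ = 1.008 m
V₃ = V₁ · ln(z₃/z₀)/ln(z₁/z₀) = 14.6 × 5.1961/2.2947 = 33.0605 m/s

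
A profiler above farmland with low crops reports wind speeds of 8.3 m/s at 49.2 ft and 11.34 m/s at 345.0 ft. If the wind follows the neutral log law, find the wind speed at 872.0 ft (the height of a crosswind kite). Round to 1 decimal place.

12.8 m/s

Log law: V ∝ ln(z/z₀). From the pair, with r = V₁/V₂ = 0.73192,
ln z₀ = (ln z₁ − r·ln z₂)/(1 − r) = (3.8959 − 0.73192×5.8435)/0.26808 = -1.4217 → z₀ = 0.2413 ft
V₃ = V₁ · ln(z₃/z₀)/ln(z₁/z₀) = 8.3 × 8.1925/5.3176 = 12.7873 m/s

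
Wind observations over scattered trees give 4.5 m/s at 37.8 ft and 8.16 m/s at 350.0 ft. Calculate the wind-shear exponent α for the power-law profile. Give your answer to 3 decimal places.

α ≈ 0.267

Power law: V₂/V₁ = (z₂/z₁)^α ⇒ α = ln(V₂/V₁) / ln(z₂/z₁)
α = ln(8.16/4.5) / ln(350.0/37.8) = ln(1.8133) / ln(9.2593)
  = 0.59517 / 2.22562 = 0.26742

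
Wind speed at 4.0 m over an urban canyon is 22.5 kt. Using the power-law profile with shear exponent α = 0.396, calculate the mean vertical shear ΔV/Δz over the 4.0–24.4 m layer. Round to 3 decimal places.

1.154 kt/m

Power law: V₂ = V₁ · (z₂/z₁)^α = 22.5 × (6.1000)^0.396 = 46.0440 kt
ΔV/Δz = (46.0440 − 22.5)/(24.4 − 4.0) = 23.5440/20.4000 = 1.15412 kt/m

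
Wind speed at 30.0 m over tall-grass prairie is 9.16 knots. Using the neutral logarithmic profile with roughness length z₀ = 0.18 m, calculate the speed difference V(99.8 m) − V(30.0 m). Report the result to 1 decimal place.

2.2 knots

Log law: V₂ = V₁ · ln(z₂/z₀)/ln(z₁/z₀) = 9.16 × 6.3180/5.1160 = 11.3121 knots
ΔV = 11.3121 − 9.16 = 2.1521 knots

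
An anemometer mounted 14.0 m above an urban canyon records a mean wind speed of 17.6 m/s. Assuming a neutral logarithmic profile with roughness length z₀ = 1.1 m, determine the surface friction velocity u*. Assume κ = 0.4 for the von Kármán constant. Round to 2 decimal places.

u* ≈ 2.77 m/s

Log law: V(z) = (u*/κ) · ln(z/z₀) ⇒ u* = κ · V / ln(z/z₀)
u* = 0.4 × 17.6 / ln(14.0/1.1) = 0.4 × 17.6 / 2.5437
   = 7.0400 / 2.5437 = 2.7676 m/s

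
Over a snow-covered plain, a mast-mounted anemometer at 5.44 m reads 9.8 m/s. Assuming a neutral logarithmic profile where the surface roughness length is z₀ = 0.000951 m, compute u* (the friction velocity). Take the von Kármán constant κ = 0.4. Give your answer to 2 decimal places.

u* ≈ 0.45 m/s

Log law: V(z) = (u*/κ) · ln(z/z₀) ⇒ u* = κ · V / ln(z/z₀)
u* = 0.4 × 9.8 / ln(5.44/0.000951) = 0.4 × 9.8 / 8.6518
   = 3.9200 / 8.6518 = 0.4531 m/s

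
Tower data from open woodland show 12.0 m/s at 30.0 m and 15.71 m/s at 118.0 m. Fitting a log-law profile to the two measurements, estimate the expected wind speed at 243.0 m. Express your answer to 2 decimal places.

17.67 m/s

Log law: V ∝ ln(z/z₀). From the pair, with r = V₁/V₂ = 0.76384,
ln z₀ = (ln z₁ − r·ln z₂)/(1 − r) = (3.4012 − 0.76384×4.7707)/0.23616 = -1.0284 → z₀ = 0.3576 m
V₃ = V₁ · ln(z₃/z₀)/ln(z₁/z₀) = 12.0 × 6.5215/4.4296 = 17.6669 m/s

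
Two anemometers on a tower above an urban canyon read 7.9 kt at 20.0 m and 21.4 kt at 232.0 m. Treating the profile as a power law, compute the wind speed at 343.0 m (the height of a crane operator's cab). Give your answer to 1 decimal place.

First find α: α = ln(V₂/V₁)/ln(z₂/z₁) = ln(21.4/7.9)/ln(232.0/20.0) = 0.99653/2.45101 = 0.4066
Extrapolate from 232.0 m to 343.0 m: V₃ = 21.4 × (343.0/232.0)^0.4066 = 21.4 × 1.1723 = 25.0873 kt

25.1 kt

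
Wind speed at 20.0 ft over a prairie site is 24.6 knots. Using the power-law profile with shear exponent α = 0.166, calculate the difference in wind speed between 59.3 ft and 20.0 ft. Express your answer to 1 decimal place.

4.9 knots

Power law: V₂ = V₁ · (z₂/z₁)^α = 24.6 × (2.9650)^0.166 = 29.4640 knots
ΔV = 29.4640 − 24.6 = 4.8640 knots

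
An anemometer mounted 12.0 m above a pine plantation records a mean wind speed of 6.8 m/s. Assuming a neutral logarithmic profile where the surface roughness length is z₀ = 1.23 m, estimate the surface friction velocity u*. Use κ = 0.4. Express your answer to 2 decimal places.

u* ≈ 1.19 m/s

Log law: V(z) = (u*/κ) · ln(z/z₀) ⇒ u* = κ · V / ln(z/z₀)
u* = 0.4 × 6.8 / ln(12.0/1.23) = 0.4 × 6.8 / 2.2779
   = 2.7200 / 2.2779 = 1.1941 m/s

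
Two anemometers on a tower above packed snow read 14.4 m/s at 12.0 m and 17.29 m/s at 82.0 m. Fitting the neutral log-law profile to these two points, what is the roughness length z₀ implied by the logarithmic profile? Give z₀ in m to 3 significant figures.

z₀ ≈ 0.000833 m

Log law: V(z) ∝ ln(z/z₀). With r = V₁/V₂ = 14.4/17.29 = 0.83285,
r · ln(z₂/z₀) = ln(z₁/z₀) ⇒ ln z₀ = (ln z₁ − r·ln z₂)/(1 − r)
ln z₀ = (2.48491 − 0.83285×4.40672) / 0.16715 = -7.0909
z₀ = exp(-7.0909) = 0.0008326 m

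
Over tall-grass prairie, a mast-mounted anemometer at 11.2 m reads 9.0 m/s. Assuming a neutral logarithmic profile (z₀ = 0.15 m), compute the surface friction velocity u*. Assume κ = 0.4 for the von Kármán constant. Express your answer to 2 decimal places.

Log law: V(z) = (u*/κ) · ln(z/z₀) ⇒ u* = κ · V / ln(z/z₀)
u* = 0.4 × 9.0 / ln(11.2/0.15) = 0.4 × 9.0 / 4.3130
   = 3.6000 / 4.3130 = 0.8347 m/s

u* ≈ 0.83 m/s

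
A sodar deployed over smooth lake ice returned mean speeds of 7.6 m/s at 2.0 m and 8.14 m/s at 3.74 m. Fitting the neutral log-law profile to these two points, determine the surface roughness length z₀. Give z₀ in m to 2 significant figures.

z₀ ≈ 0.00030 m

Log law: V(z) ∝ ln(z/z₀). With r = V₁/V₂ = 7.6/8.14 = 0.93366,
r · ln(z₂/z₀) = ln(z₁/z₀) ⇒ ln z₀ = (ln z₁ − r·ln z₂)/(1 − r)
ln z₀ = (0.69315 − 0.93366×1.31909) / 0.06634 = -8.1164
z₀ = exp(-8.1164) = 0.0002986 m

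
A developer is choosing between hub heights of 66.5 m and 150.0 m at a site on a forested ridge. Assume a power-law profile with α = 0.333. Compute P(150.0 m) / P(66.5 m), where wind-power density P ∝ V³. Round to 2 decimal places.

2.25

Speed ratio: V_B/V_A = (z_B/z_A)^α = (150.0/66.5)^0.333 = (2.2556)^0.333 = 1.31111
Power-density ratio: P_B/P_A = (V_B/V_A)³ = (1.31111)³ = 2.25381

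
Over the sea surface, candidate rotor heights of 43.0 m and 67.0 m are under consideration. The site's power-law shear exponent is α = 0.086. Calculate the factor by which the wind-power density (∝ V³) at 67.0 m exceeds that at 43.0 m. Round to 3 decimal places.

1.121

Speed ratio: V_B/V_A = (z_B/z_A)^α = (67.0/43.0)^0.086 = (1.5581)^0.086 = 1.03888
Power-density ratio: P_B/P_A = (V_B/V_A)³ = (1.03888)³ = 1.12122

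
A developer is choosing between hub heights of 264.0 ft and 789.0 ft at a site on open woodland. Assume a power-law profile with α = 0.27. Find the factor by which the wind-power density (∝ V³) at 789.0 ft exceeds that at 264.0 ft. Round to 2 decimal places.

Speed ratio: V_B/V_A = (z_B/z_A)^α = (789.0/264.0)^0.27 = (2.9886)^0.27 = 1.34393
Power-density ratio: P_B/P_A = (V_B/V_A)³ = (1.34393)³ = 2.42735

2.43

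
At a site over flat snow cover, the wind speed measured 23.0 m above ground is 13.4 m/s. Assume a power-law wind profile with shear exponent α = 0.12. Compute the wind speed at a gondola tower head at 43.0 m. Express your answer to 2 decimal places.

Power-law profile: V₂ = V₁ · (z₂/z₁)^α
V₂ = 13.4 × (43.0/23.0)^0.12 = 13.4 × (1.8696)^0.12
    = 13.4 × 1.0780 = 14.4449 m/s

14.44 m/s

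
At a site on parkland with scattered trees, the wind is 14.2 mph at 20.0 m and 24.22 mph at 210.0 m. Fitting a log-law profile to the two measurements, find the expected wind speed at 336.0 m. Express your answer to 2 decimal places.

Log law: V ∝ ln(z/z₀). From the pair, with r = V₁/V₂ = 0.58629,
ln z₀ = (ln z₁ − r·ln z₂)/(1 − r) = (2.9957 − 0.58629×5.3471)/0.41371 = -0.3366 → z₀ = 0.7142 m
V₃ = V₁ · ln(z₃/z₀)/ln(z₁/z₀) = 14.2 × 6.1537/3.3323 = 26.2228 mph

26.22 mph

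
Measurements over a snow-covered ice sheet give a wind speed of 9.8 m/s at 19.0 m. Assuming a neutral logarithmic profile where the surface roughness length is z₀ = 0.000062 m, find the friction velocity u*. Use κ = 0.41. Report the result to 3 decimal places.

Log law: V(z) = (u*/κ) · ln(z/z₀) ⇒ u* = κ · V / ln(z/z₀)
u* = 0.41 × 9.8 / ln(19.0/0.000062) = 0.41 × 9.8 / 12.6328
   = 4.0180 / 12.6328 = 0.3181 m/s

u* ≈ 0.318 m/s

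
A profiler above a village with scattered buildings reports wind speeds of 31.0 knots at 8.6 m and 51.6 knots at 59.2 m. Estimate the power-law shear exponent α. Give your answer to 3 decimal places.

Power law: V₂/V₁ = (z₂/z₁)^α ⇒ α = ln(V₂/V₁) / ln(z₂/z₁)
α = ln(51.6/31.0) / ln(59.2/8.6) = ln(1.6645) / ln(6.8837)
  = 0.50953 / 1.92916 = 0.26412

α ≈ 0.264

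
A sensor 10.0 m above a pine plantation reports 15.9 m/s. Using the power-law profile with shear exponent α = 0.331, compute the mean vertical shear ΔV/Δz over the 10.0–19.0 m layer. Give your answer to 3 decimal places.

Power law: V₂ = V₁ · (z₂/z₁)^α = 15.9 × (1.9000)^0.331 = 19.6637 m/s
ΔV/Δz = (19.6637 − 15.9)/(19.0 − 10.0) = 3.7637/9.0000 = 0.41819 m/s/m

0.418 m/s/m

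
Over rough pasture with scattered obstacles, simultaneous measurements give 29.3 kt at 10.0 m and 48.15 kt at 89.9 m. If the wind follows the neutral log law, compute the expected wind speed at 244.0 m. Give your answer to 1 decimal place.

Log law: V ∝ ln(z/z₀). From the pair, with r = V₁/V₂ = 0.60852,
ln z₀ = (ln z₁ − r·ln z₂)/(1 − r) = (2.3026 − 0.60852×4.4987)/0.39148 = -1.1110 → z₀ = 0.3292 m
V₃ = V₁ · ln(z₃/z₀)/ln(z₁/z₀) = 29.3 × 6.6082/3.4136 = 56.7202 kt

56.7 kt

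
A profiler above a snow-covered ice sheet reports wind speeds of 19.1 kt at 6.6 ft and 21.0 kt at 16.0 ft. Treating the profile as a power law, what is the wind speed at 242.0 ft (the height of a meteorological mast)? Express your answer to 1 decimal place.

First find α: α = ln(V₂/V₁)/ln(z₂/z₁) = ln(21.0/19.1)/ln(16.0/6.6) = 0.09483/0.88552 = 0.1071
Extrapolate from 16.0 ft to 242.0 ft: V₃ = 21.0 × (242.0/16.0)^0.1071 = 21.0 × 1.3376 = 28.0904 kt

28.1 kt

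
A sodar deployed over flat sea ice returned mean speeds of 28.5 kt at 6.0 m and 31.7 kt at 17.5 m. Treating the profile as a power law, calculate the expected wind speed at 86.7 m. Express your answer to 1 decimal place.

37.2 kt

First find α: α = ln(V₂/V₁)/ln(z₂/z₁) = ln(31.7/28.5)/ln(17.5/6.0) = 0.10641/1.07044 = 0.0994
Extrapolate from 17.5 m to 86.7 m: V₃ = 31.7 × (86.7/17.5)^0.0994 = 31.7 × 1.1724 = 37.1661 kt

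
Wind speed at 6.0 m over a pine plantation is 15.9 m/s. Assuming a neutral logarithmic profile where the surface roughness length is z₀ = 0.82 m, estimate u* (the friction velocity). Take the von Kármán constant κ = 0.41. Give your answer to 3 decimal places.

Log law: V(z) = (u*/κ) · ln(z/z₀) ⇒ u* = κ · V / ln(z/z₀)
u* = 0.41 × 15.9 / ln(6.0/0.82) = 0.41 × 15.9 / 1.9902
   = 6.5190 / 1.9902 = 3.2755 m/s

u* ≈ 3.276 m/s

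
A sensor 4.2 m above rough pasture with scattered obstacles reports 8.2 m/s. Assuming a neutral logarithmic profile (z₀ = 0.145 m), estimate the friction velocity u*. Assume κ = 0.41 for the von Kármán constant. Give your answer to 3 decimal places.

Log law: V(z) = (u*/κ) · ln(z/z₀) ⇒ u* = κ · V / ln(z/z₀)
u* = 0.41 × 8.2 / ln(4.2/0.145) = 0.41 × 8.2 / 3.3661
   = 3.3620 / 3.3661 = 0.9988 m/s

u* ≈ 0.999 m/s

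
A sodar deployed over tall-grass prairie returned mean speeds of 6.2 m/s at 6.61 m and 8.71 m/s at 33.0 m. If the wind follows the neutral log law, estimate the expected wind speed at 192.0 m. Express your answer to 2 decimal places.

11.46 m/s

Log law: V ∝ ln(z/z₀). From the pair, with r = V₁/V₂ = 0.71183,
ln z₀ = (ln z₁ − r·ln z₂)/(1 − r) = (1.8886 − 0.71183×3.4965)/0.28817 = -2.0832 → z₀ = 0.1245 m
V₃ = V₁ · ln(z₃/z₀)/ln(z₁/z₀) = 6.2 × 7.3407/3.9718 = 11.4589 m/s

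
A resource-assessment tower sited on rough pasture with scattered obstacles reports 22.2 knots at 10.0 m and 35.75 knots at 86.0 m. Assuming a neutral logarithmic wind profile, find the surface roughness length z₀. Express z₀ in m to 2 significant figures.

Log law: V(z) ∝ ln(z/z₀). With r = V₁/V₂ = 22.2/35.75 = 0.62098,
r · ln(z₂/z₀) = ln(z₁/z₀) ⇒ ln z₀ = (ln z₁ − r·ln z₂)/(1 − r)
ln z₀ = (2.30259 − 0.62098×4.45435) / 0.37902 = -1.2228
z₀ = exp(-1.2228) = 0.2944 m

z₀ ≈ 0.29 m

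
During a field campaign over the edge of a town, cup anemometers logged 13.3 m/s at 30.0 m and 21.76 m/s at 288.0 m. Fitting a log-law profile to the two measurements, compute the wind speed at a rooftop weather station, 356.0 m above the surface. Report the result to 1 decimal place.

Log law: V ∝ ln(z/z₀). From the pair, with r = V₁/V₂ = 0.61121,
ln z₀ = (ln z₁ − r·ln z₂)/(1 − r) = (3.4012 − 0.61121×5.6630)/0.38879 = -0.1545 → z₀ = 0.8568 m
V₃ = V₁ · ln(z₃/z₀)/ln(z₁/z₀) = 13.3 × 6.0295/3.5557 = 22.5529 m/s

22.6 m/s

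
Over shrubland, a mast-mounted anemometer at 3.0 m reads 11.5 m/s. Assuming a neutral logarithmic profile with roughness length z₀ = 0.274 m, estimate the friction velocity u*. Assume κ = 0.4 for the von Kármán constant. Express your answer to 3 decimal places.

u* ≈ 1.922 m/s

Log law: V(z) = (u*/κ) · ln(z/z₀) ⇒ u* = κ · V / ln(z/z₀)
u* = 0.4 × 11.5 / ln(3.0/0.274) = 0.4 × 11.5 / 2.3932
   = 4.6000 / 2.3932 = 1.9221 m/s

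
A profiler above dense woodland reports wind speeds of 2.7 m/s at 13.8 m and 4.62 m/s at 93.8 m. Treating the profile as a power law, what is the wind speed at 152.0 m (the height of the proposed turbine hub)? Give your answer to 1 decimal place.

First find α: α = ln(V₂/V₁)/ln(z₂/z₁) = ln(4.62/2.7)/ln(93.8/13.8) = 0.53714/1.91650 = 0.2803
Extrapolate from 93.8 m to 152.0 m: V₃ = 4.62 × (152.0/93.8)^0.2803 = 4.62 × 1.1449 = 5.2893 m/s

5.3 m/s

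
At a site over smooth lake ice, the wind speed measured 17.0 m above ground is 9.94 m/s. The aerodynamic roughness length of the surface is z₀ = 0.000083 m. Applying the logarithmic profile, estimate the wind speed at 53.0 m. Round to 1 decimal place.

10.9 m/s

Log law: V(z) ∝ ln(z/z₀), so V₂/V₁ = ln(z₂/z₀) / ln(z₁/z₀).
ln(53.0/0.000083) = 13.3670, ln(17.0/0.000083) = 12.2299
V₂ = 9.94 × 13.3670/12.2299 = 9.94 × 1.0930 = 10.8642 m/s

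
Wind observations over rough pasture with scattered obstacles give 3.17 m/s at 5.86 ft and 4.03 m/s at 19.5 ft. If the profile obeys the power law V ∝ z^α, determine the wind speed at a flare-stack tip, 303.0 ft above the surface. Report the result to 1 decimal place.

First find α: α = ln(V₂/V₁)/ln(z₂/z₁) = ln(4.03/3.17)/ln(19.5/5.86) = 0.24003/1.20226 = 0.1997
Extrapolate from 19.5 ft to 303.0 ft: V₃ = 4.03 × (303.0/19.5)^0.1997 = 4.03 × 1.7293 = 6.9690 m/s

7.0 m/s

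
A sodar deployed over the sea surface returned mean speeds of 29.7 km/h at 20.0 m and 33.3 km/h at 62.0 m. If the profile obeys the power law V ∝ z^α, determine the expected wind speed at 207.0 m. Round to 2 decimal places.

First find α: α = ln(V₂/V₁)/ln(z₂/z₁) = ln(33.3/29.7)/ln(62.0/20.0) = 0.11441/1.13140 = 0.1011
Extrapolate from 62.0 m to 207.0 m: V₃ = 33.3 × (207.0/62.0)^0.1011 = 33.3 × 1.1297 = 37.6175 km/h

37.62 km/h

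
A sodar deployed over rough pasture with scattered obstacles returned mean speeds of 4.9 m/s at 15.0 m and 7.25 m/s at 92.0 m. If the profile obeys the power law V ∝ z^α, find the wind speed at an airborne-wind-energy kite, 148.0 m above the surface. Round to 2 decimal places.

First find α: α = ln(V₂/V₁)/ln(z₂/z₁) = ln(7.25/4.9)/ln(92.0/15.0) = 0.39177/1.81374 = 0.2160
Extrapolate from 92.0 m to 148.0 m: V₃ = 7.25 × (148.0/92.0)^0.2160 = 7.25 × 1.1081 = 8.0341 m/s

8.03 m/s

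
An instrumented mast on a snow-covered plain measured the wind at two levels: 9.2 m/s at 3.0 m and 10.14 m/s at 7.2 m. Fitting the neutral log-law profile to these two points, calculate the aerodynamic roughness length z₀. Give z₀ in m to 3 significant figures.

Log law: V(z) ∝ ln(z/z₀). With r = V₁/V₂ = 9.2/10.14 = 0.90730,
r · ln(z₂/z₀) = ln(z₁/z₀) ⇒ ln z₀ = (ln z₁ − r·ln z₂)/(1 − r)
ln z₀ = (1.09861 − 0.90730×1.97408) / 0.09270 = -7.4698
z₀ = exp(-7.4698) = 0.0005700 m

z₀ ≈ 0.000570 m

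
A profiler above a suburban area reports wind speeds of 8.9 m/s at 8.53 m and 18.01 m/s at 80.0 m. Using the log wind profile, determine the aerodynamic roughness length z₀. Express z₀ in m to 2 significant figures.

Log law: V(z) ∝ ln(z/z₀). With r = V₁/V₂ = 8.9/18.01 = 0.49417,
r · ln(z₂/z₀) = ln(z₁/z₀) ⇒ ln z₀ = (ln z₁ − r·ln z₂)/(1 − r)
ln z₀ = (2.14359 − 0.49417×4.38203) / 0.50583 = -0.0432
z₀ = exp(-0.0432) = 0.9577 m

z₀ ≈ 0.96 m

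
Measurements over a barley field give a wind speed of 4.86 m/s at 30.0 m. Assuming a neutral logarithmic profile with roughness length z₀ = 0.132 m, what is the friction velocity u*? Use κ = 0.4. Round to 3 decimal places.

Log law: V(z) = (u*/κ) · ln(z/z₀) ⇒ u* = κ · V / ln(z/z₀)
u* = 0.4 × 4.86 / ln(30.0/0.132) = 0.4 × 4.86 / 5.4262
   = 1.9440 / 5.4262 = 0.3583 m/s

u* ≈ 0.358 m/s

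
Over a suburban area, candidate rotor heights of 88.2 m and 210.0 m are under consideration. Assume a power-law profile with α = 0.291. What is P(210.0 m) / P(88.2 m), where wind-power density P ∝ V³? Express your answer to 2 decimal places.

2.13

Speed ratio: V_B/V_A = (z_B/z_A)^α = (210.0/88.2)^0.291 = (2.3810)^0.291 = 1.28717
Power-density ratio: P_B/P_A = (V_B/V_A)³ = (1.28717)³ = 2.13257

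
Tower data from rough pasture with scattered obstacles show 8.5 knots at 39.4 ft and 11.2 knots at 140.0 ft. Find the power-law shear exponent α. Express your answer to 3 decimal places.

Power law: V₂/V₁ = (z₂/z₁)^α ⇒ α = ln(V₂/V₁) / ln(z₂/z₁)
α = ln(11.2/8.5) / ln(140.0/39.4) = ln(1.3176) / ln(3.5533)
  = 0.27585 / 1.26788 = 0.21757

α ≈ 0.218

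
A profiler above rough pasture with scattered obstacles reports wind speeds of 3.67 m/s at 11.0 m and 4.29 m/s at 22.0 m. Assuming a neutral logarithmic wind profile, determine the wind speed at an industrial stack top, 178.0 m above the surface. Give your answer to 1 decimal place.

Log law: V ∝ ln(z/z₀). From the pair, with r = V₁/V₂ = 0.85548,
ln z₀ = (ln z₁ − r·ln z₂)/(1 − r) = (2.3979 − 0.85548×3.0910)/0.14452 = -1.7051 → z₀ = 0.1818 m
V₃ = V₁ · ln(z₃/z₀)/ln(z₁/z₀) = 3.67 × 6.8869/4.1030 = 6.1601 m/s

6.2 m/s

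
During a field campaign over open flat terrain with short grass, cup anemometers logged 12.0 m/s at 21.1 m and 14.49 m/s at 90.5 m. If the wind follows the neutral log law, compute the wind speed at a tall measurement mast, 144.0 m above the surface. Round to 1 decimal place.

Log law: V ∝ ln(z/z₀). From the pair, with r = V₁/V₂ = 0.82816,
ln z₀ = (ln z₁ − r·ln z₂)/(1 − r) = (3.0493 − 0.82816×4.5053)/0.17184 = -3.9680 → z₀ = 0.01891 m
V₃ = V₁ · ln(z₃/z₀)/ln(z₁/z₀) = 12.0 × 8.9378/7.0172 = 15.2843 m/s

15.3 m/s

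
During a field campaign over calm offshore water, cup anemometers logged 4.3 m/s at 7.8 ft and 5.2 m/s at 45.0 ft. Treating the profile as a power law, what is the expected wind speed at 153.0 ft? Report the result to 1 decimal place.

First find α: α = ln(V₂/V₁)/ln(z₂/z₁) = ln(5.2/4.3)/ln(45.0/7.8) = 0.19004/1.75254 = 0.1084
Extrapolate from 45.0 ft to 153.0 ft: V₃ = 5.2 × (153.0/45.0)^0.1084 = 5.2 × 1.1419 = 5.9379 m/s

5.9 m/s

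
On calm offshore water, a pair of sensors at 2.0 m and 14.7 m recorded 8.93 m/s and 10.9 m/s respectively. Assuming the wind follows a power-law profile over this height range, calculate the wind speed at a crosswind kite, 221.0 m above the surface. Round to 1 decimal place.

14.3 m/s

First find α: α = ln(V₂/V₁)/ln(z₂/z₁) = ln(10.9/8.93)/ln(14.7/2.0) = 0.19935/1.99470 = 0.0999
Extrapolate from 14.7 m to 221.0 m: V₃ = 10.9 × (221.0/14.7)^0.0999 = 10.9 × 1.3111 = 14.2909 m/s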